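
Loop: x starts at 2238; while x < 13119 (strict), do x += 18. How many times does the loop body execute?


Step 1: x goes from 2238 toward 13119 by 18; the body runs while x<13119, so iterations = ceil((bound-start)/step)
Step 2: Distance=10881
Step 3: ceil(10881/18)=605

605


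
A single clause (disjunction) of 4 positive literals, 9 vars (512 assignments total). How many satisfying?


Step 1: Total=2^9=512
Step 2: Unsat when all 4 false: 2^5=32
Step 3: Sat=512-32=480

480


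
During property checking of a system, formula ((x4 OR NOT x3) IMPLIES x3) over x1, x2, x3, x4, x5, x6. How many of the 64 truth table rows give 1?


Formula: ((x4 OR NOT x3) IMPLIES x3) over 6 vars (64 rows)
Evaluate each row (x1, x2, x3, x4, x5, x6 as bits, MSB first):
  row 0 [000000]: ((0 OR NOT 0) IMPLIES 0) -> 0
  row 1 [000001]: ((0 OR NOT 0) IMPLIES 0) -> 0
  row 2 [000010]: ((0 OR NOT 0) IMPLIES 0) -> 0
  row 3 [000011]: ((0 OR NOT 0) IMPLIES 0) -> 0
  row 4 [000100]: ((1 OR NOT 0) IMPLIES 0) -> 0
  (every remaining row is evaluated the same way; all 64 results are listed next)
Full result column, 8 rows per line (x1,x2,x3 fixed per line; x4,x5,x6 runs 000..111 left to right):
  rows 0-7 [x1,x2,x3=000]: 00000000  (ones: 0)
  rows 8-15 [x1,x2,x3=001]: 11111111  (ones: 8)
  rows 16-23 [x1,x2,x3=010]: 00000000  (ones: 0)
  rows 24-31 [x1,x2,x3=011]: 11111111  (ones: 8)
  rows 32-39 [x1,x2,x3=100]: 00000000  (ones: 0)
  rows 40-47 [x1,x2,x3=101]: 11111111  (ones: 8)
  rows 48-55 [x1,x2,x3=110]: 00000000  (ones: 0)
  rows 56-63 [x1,x2,x3=111]: 11111111  (ones: 8)
Count of 1-rows = 0+8+0+8+0+8+0+8 = 32

32


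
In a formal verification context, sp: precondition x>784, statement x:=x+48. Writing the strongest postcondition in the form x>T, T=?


Formula: sp(P, x:=E) = exists old_x. (x = E[old_x/x]) AND P[old_x/x] (old_x is the value of x before the assignment; eliminate old_x by solving x = E[old_x/x] for old_x)
Step 1: Precondition P: x>784, i.e. old_x > 784
Step 2: Assignment gives x = old_x + 48, so old_x = x - 48
Step 3: Substitute into P: x - 48 > 784
Step 4: Simplify: x > 784+48 = 832

832


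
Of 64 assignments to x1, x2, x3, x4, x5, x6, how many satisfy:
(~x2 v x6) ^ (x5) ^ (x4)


CNF with 3 clauses over 6 vars (64 assignments).
An assignment satisfies CNF iff every clause has >=1 true literal.
Check each row (bits = x1,x2,x3,x4,x5,x6; clause T/F shown):
  row 0 [000000]: clauses=TFF -> 0
  row 1 [000001]: clauses=TFF -> 0
  row 2 [000010]: clauses=TTF -> 0
  row 3 [000011]: clauses=TTF -> 0
  row 4 [000100]: clauses=TFT -> 0
  (every remaining row is evaluated the same way; all 64 results are listed next)
Full result column, 8 rows per line (x1,x2,x3 fixed per line; x4,x5,x6 runs 000..111 left to right):
  rows 0-7 [x1,x2,x3=000]: 00000011  (ones: 2)
  rows 8-15 [x1,x2,x3=001]: 00000011  (ones: 2)
  rows 16-23 [x1,x2,x3=010]: 00000001  (ones: 1)
  rows 24-31 [x1,x2,x3=011]: 00000001  (ones: 1)
  rows 32-39 [x1,x2,x3=100]: 00000011  (ones: 2)
  rows 40-47 [x1,x2,x3=101]: 00000011  (ones: 2)
  rows 48-55 [x1,x2,x3=110]: 00000001  (ones: 1)
  rows 56-63 [x1,x2,x3=111]: 00000001  (ones: 1)
Satisfying assignments = 2+2+1+1+2+2+1+1 = 12

12


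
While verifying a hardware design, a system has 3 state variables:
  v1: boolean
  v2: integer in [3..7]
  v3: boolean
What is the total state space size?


State space = product of domain sizes of all variables.
Domain sizes:
  v1 (boolean): 2
  v2 (integer in [3..7]): 5
  v3 (boolean): 2
Product = 2 * 5 * 2 = 20

20


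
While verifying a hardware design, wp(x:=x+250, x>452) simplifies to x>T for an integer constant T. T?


Formula: wp(x:=E, P) = P[E/x] (substitute E for x in postcondition)
Step 1: Postcondition: x>452
Step 2: Substitute x+250 for x: x+250>452
Step 3: Solve for x: x > 452-250 = 202

202


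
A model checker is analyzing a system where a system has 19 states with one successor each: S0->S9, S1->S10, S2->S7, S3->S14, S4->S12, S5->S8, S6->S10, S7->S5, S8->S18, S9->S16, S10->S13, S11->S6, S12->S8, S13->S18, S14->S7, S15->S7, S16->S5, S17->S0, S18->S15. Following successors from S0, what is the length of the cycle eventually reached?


Trace from S0 until a state repeats:
  S0 -> S9 -> S16 -> S5 -> S8 -> S18 -> S15 -> S7 -> S5
S5 first seen at step 3, revisited at step 8.
Cycle length = 8 - 3 = 5

5


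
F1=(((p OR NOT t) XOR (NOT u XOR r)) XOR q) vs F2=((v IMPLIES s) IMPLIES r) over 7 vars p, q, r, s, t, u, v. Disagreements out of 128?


F1 = (((p OR NOT t) XOR (NOT u XOR r)) XOR q)
F2 = ((v IMPLIES s) IMPLIES r)
Evaluate both on each of 128 rows (bits = p,q,r,s,t,u,v):
  row 0 [0000000]: F1=0 F2=0 -> 0
  row 1 [0000001]: F1=0 F2=1 (differ) -> 1
  row 2 [0000010]: F1=1 F2=0 (differ) -> 1
  row 3 [0000011]: F1=1 F2=1 -> 0
  row 4 [0000100]: F1=1 F2=0 (differ) -> 1
  (every remaining row is evaluated the same way; all 128 results are listed next)
Full result column, 8 rows per line (p,q,r,s fixed per line; t,u,v runs 000..111 left to right):
  rows 0-7 [p,q,r,s=0000]: 01101001  (ones: 4)
  rows 8-15 [p,q,r,s=0001]: 00111100  (ones: 4)
  rows 16-23 [p,q,r,s=0010]: 00111100  (ones: 4)
  rows 24-31 [p,q,r,s=0011]: 00111100  (ones: 4)
  rows 32-39 [p,q,r,s=0100]: 10010110  (ones: 4)
  rows 40-47 [p,q,r,s=0101]: 11000011  (ones: 4)
  rows 48-55 [p,q,r,s=0110]: 11000011  (ones: 4)
  rows 56-63 [p,q,r,s=0111]: 11000011  (ones: 4)
  rows 64-71 [p,q,r,s=1000]: 01100110  (ones: 4)
  rows 72-79 [p,q,r,s=1001]: 00110011  (ones: 4)
  rows 80-87 [p,q,r,s=1010]: 00110011  (ones: 4)
  rows 88-95 [p,q,r,s=1011]: 00110011  (ones: 4)
  rows 96-103 [p,q,r,s=1100]: 10011001  (ones: 4)
  rows 104-111 [p,q,r,s=1101]: 11001100  (ones: 4)
  rows 112-119 [p,q,r,s=1110]: 11001100  (ones: 4)
  rows 120-127 [p,q,r,s=1111]: 11001100  (ones: 4)
Disagreements = 4+4+4+4+4+4+4+4+4+4+4+4+4+4+4+4 = 64

64


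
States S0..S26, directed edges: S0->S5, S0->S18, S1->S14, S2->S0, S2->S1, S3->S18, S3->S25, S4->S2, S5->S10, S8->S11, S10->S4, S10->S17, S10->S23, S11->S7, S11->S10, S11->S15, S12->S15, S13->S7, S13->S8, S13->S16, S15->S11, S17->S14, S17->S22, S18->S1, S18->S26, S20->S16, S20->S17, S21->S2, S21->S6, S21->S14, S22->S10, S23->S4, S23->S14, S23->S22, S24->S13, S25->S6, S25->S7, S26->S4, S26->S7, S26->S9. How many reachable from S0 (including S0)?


BFS from S0:
  layer 0: {S0}
  layer 1: {S5, S18}
  layer 2: {S1, S10, S26}
  layer 3: {S4, S7, S9, S14, S17, S23}
  layer 4: {S2, S22}
Reachable set: {S0, S1, S2, S4, S5, S7, S9, S10, S14, S17, S18, S22, S23, S26}
Count = 14

14


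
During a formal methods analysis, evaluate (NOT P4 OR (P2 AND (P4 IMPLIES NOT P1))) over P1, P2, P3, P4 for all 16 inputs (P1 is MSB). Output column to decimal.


Formula: (NOT P4 OR (P2 AND (P4 IMPLIES NOT P1))) over P1, P2, P3, P4 (16 rows)
Evaluate each row (bits = P1,P2,P3,P4, MSB first):
  row 0 [0000]: (NOT 0 OR (0 AND (0 IMPLIES NOT 0))) -> 1
  row 1 [0001]: (NOT 1 OR (0 AND (1 IMPLIES NOT 0))) -> 0
  row 2 [0010]: (NOT 0 OR (0 AND (0 IMPLIES NOT 0))) -> 1
  row 3 [0011]: (NOT 1 OR (0 AND (1 IMPLIES NOT 0))) -> 0
  row 4 [0100]: (NOT 0 OR (1 AND (0 IMPLIES NOT 0))) -> 1
  row 5 [0101]: (NOT 1 OR (1 AND (1 IMPLIES NOT 0))) -> 1
  row 6 [0110]: (NOT 0 OR (1 AND (0 IMPLIES NOT 0))) -> 1
  row 7 [0111]: (NOT 1 OR (1 AND (1 IMPLIES NOT 0))) -> 1
  row 8 [1000]: (NOT 0 OR (0 AND (0 IMPLIES NOT 1))) -> 1
  row 9 [1001]: (NOT 1 OR (0 AND (1 IMPLIES NOT 1))) -> 0
  row 10 [1010]: (NOT 0 OR (0 AND (0 IMPLIES NOT 1))) -> 1
  row 11 [1011]: (NOT 1 OR (0 AND (1 IMPLIES NOT 1))) -> 0
  row 12 [1100]: (NOT 0 OR (1 AND (0 IMPLIES NOT 1))) -> 1
  row 13 [1101]: (NOT 1 OR (1 AND (1 IMPLIES NOT 1))) -> 0
  row 14 [1110]: (NOT 0 OR (1 AND (0 IMPLIES NOT 1))) -> 1
  row 15 [1111]: (NOT 1 OR (1 AND (1 IMPLIES NOT 1))) -> 0
Full result column, 4 rows per line (P1,P2 fixed per line; P3,P4 runs 00..11 left to right):
  rows 0-3 [P1,P2=00]: 1010  = hex A
  rows 4-7 [P1,P2=01]: 1111  = hex F
  rows 8-11 [P1,P2=10]: 1010  = hex A
  rows 12-15 [P1,P2=11]: 1010  = hex A
Output column (row 0 .. row 15) = 1010111110101010
Output column grouped in 4s = 1010 1111 1010 1010 = 0xAFAA
Convert to decimal digit by digit (value = value*16 + digit):
  A -> 10
  10*16 + 15 (F) = 175
  175*16 + 10 (A) = 2810
  2810*16 + 10 (A) = 44970
Decimal = 44970

44970


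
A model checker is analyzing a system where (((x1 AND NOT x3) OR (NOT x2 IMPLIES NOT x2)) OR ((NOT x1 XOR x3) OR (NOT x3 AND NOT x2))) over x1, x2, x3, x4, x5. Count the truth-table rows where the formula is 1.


Formula: (((x1 AND NOT x3) OR (NOT x2 IMPLIES NOT x2)) OR ((NOT x1 XOR x3) OR (NOT x3 AND NOT x2))) over 5 vars (32 rows)
Evaluate each row (x1, x2, x3, x4, x5 as bits, MSB first):
  row 0 [00000]: (((0 AND NOT 0) OR (NOT 0 IMPLIES NOT 0)) OR ((NOT 0 XOR 0) OR (NOT 0 AND NOT 0))) -> 1
  row 1 [00001]: (((0 AND NOT 0) OR (NOT 0 IMPLIES NOT 0)) OR ((NOT 0 XOR 0) OR (NOT 0 AND NOT 0))) -> 1
  row 2 [00010]: (((0 AND NOT 0) OR (NOT 0 IMPLIES NOT 0)) OR ((NOT 0 XOR 0) OR (NOT 0 AND NOT 0))) -> 1
  row 3 [00011]: (((0 AND NOT 0) OR (NOT 0 IMPLIES NOT 0)) OR ((NOT 0 XOR 0) OR (NOT 0 AND NOT 0))) -> 1
  row 4 [00100]: (((0 AND NOT 1) OR (NOT 0 IMPLIES NOT 0)) OR ((NOT 0 XOR 1) OR (NOT 1 AND NOT 0))) -> 1
  row 5 [00101]: (((0 AND NOT 1) OR (NOT 0 IMPLIES NOT 0)) OR ((NOT 0 XOR 1) OR (NOT 1 AND NOT 0))) -> 1
  row 6 [00110]: (((0 AND NOT 1) OR (NOT 0 IMPLIES NOT 0)) OR ((NOT 0 XOR 1) OR (NOT 1 AND NOT 0))) -> 1
  row 7 [00111]: (((0 AND NOT 1) OR (NOT 0 IMPLIES NOT 0)) OR ((NOT 0 XOR 1) OR (NOT 1 AND NOT 0))) -> 1
  row 8 [01000]: (((0 AND NOT 0) OR (NOT 1 IMPLIES NOT 1)) OR ((NOT 0 XOR 0) OR (NOT 0 AND NOT 1))) -> 1
  row 9 [01001]: (((0 AND NOT 0) OR (NOT 1 IMPLIES NOT 1)) OR ((NOT 0 XOR 0) OR (NOT 0 AND NOT 1))) -> 1
  row 10 [01010]: (((0 AND NOT 0) OR (NOT 1 IMPLIES NOT 1)) OR ((NOT 0 XOR 0) OR (NOT 0 AND NOT 1))) -> 1
  row 11 [01011]: (((0 AND NOT 0) OR (NOT 1 IMPLIES NOT 1)) OR ((NOT 0 XOR 0) OR (NOT 0 AND NOT 1))) -> 1
  row 12 [01100]: (((0 AND NOT 1) OR (NOT 1 IMPLIES NOT 1)) OR ((NOT 0 XOR 1) OR (NOT 1 AND NOT 1))) -> 1
  row 13 [01101]: (((0 AND NOT 1) OR (NOT 1 IMPLIES NOT 1)) OR ((NOT 0 XOR 1) OR (NOT 1 AND NOT 1))) -> 1
  row 14 [01110]: (((0 AND NOT 1) OR (NOT 1 IMPLIES NOT 1)) OR ((NOT 0 XOR 1) OR (NOT 1 AND NOT 1))) -> 1
  row 15 [01111]: (((0 AND NOT 1) OR (NOT 1 IMPLIES NOT 1)) OR ((NOT 0 XOR 1) OR (NOT 1 AND NOT 1))) -> 1
  row 16 [10000]: (((1 AND NOT 0) OR (NOT 0 IMPLIES NOT 0)) OR ((NOT 1 XOR 0) OR (NOT 0 AND NOT 0))) -> 1
  row 17 [10001]: (((1 AND NOT 0) OR (NOT 0 IMPLIES NOT 0)) OR ((NOT 1 XOR 0) OR (NOT 0 AND NOT 0))) -> 1
  row 18 [10010]: (((1 AND NOT 0) OR (NOT 0 IMPLIES NOT 0)) OR ((NOT 1 XOR 0) OR (NOT 0 AND NOT 0))) -> 1
  row 19 [10011]: (((1 AND NOT 0) OR (NOT 0 IMPLIES NOT 0)) OR ((NOT 1 XOR 0) OR (NOT 0 AND NOT 0))) -> 1
  row 20 [10100]: (((1 AND NOT 1) OR (NOT 0 IMPLIES NOT 0)) OR ((NOT 1 XOR 1) OR (NOT 1 AND NOT 0))) -> 1
  row 21 [10101]: (((1 AND NOT 1) OR (NOT 0 IMPLIES NOT 0)) OR ((NOT 1 XOR 1) OR (NOT 1 AND NOT 0))) -> 1
  row 22 [10110]: (((1 AND NOT 1) OR (NOT 0 IMPLIES NOT 0)) OR ((NOT 1 XOR 1) OR (NOT 1 AND NOT 0))) -> 1
  row 23 [10111]: (((1 AND NOT 1) OR (NOT 0 IMPLIES NOT 0)) OR ((NOT 1 XOR 1) OR (NOT 1 AND NOT 0))) -> 1
  row 24 [11000]: (((1 AND NOT 0) OR (NOT 1 IMPLIES NOT 1)) OR ((NOT 1 XOR 0) OR (NOT 0 AND NOT 1))) -> 1
  row 25 [11001]: (((1 AND NOT 0) OR (NOT 1 IMPLIES NOT 1)) OR ((NOT 1 XOR 0) OR (NOT 0 AND NOT 1))) -> 1
  row 26 [11010]: (((1 AND NOT 0) OR (NOT 1 IMPLIES NOT 1)) OR ((NOT 1 XOR 0) OR (NOT 0 AND NOT 1))) -> 1
  row 27 [11011]: (((1 AND NOT 0) OR (NOT 1 IMPLIES NOT 1)) OR ((NOT 1 XOR 0) OR (NOT 0 AND NOT 1))) -> 1
  row 28 [11100]: (((1 AND NOT 1) OR (NOT 1 IMPLIES NOT 1)) OR ((NOT 1 XOR 1) OR (NOT 1 AND NOT 1))) -> 1
  row 29 [11101]: (((1 AND NOT 1) OR (NOT 1 IMPLIES NOT 1)) OR ((NOT 1 XOR 1) OR (NOT 1 AND NOT 1))) -> 1
  row 30 [11110]: (((1 AND NOT 1) OR (NOT 1 IMPLIES NOT 1)) OR ((NOT 1 XOR 1) OR (NOT 1 AND NOT 1))) -> 1
  row 31 [11111]: (((1 AND NOT 1) OR (NOT 1 IMPLIES NOT 1)) OR ((NOT 1 XOR 1) OR (NOT 1 AND NOT 1))) -> 1
Full result column, 8 rows per line (x1,x2 fixed per line; x3,x4,x5 runs 000..111 left to right):
  rows 0-7 [x1,x2=00]: 11111111  (ones: 8)
  rows 8-15 [x1,x2=01]: 11111111  (ones: 8)
  rows 16-23 [x1,x2=10]: 11111111  (ones: 8)
  rows 24-31 [x1,x2=11]: 11111111  (ones: 8)
Count of 1-rows = 8+8+8+8 = 32

32


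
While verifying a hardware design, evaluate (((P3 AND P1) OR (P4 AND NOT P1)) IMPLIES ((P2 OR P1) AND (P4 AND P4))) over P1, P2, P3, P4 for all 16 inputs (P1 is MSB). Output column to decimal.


Formula: (((P3 AND P1) OR (P4 AND NOT P1)) IMPLIES ((P2 OR P1) AND (P4 AND P4))) over P1, P2, P3, P4 (16 rows)
Evaluate each row (bits = P1,P2,P3,P4, MSB first):
  row 0 [0000]: (((0 AND 0) OR (0 AND NOT 0)) IMPLIES ((0 OR 0) AND (0 AND 0))) -> 1
  row 1 [0001]: (((0 AND 0) OR (1 AND NOT 0)) IMPLIES ((0 OR 0) AND (1 AND 1))) -> 0
  row 2 [0010]: (((1 AND 0) OR (0 AND NOT 0)) IMPLIES ((0 OR 0) AND (0 AND 0))) -> 1
  row 3 [0011]: (((1 AND 0) OR (1 AND NOT 0)) IMPLIES ((0 OR 0) AND (1 AND 1))) -> 0
  row 4 [0100]: (((0 AND 0) OR (0 AND NOT 0)) IMPLIES ((1 OR 0) AND (0 AND 0))) -> 1
  row 5 [0101]: (((0 AND 0) OR (1 AND NOT 0)) IMPLIES ((1 OR 0) AND (1 AND 1))) -> 1
  row 6 [0110]: (((1 AND 0) OR (0 AND NOT 0)) IMPLIES ((1 OR 0) AND (0 AND 0))) -> 1
  row 7 [0111]: (((1 AND 0) OR (1 AND NOT 0)) IMPLIES ((1 OR 0) AND (1 AND 1))) -> 1
  row 8 [1000]: (((0 AND 1) OR (0 AND NOT 1)) IMPLIES ((0 OR 1) AND (0 AND 0))) -> 1
  row 9 [1001]: (((0 AND 1) OR (1 AND NOT 1)) IMPLIES ((0 OR 1) AND (1 AND 1))) -> 1
  row 10 [1010]: (((1 AND 1) OR (0 AND NOT 1)) IMPLIES ((0 OR 1) AND (0 AND 0))) -> 0
  row 11 [1011]: (((1 AND 1) OR (1 AND NOT 1)) IMPLIES ((0 OR 1) AND (1 AND 1))) -> 1
  row 12 [1100]: (((0 AND 1) OR (0 AND NOT 1)) IMPLIES ((1 OR 1) AND (0 AND 0))) -> 1
  row 13 [1101]: (((0 AND 1) OR (1 AND NOT 1)) IMPLIES ((1 OR 1) AND (1 AND 1))) -> 1
  row 14 [1110]: (((1 AND 1) OR (0 AND NOT 1)) IMPLIES ((1 OR 1) AND (0 AND 0))) -> 0
  row 15 [1111]: (((1 AND 1) OR (1 AND NOT 1)) IMPLIES ((1 OR 1) AND (1 AND 1))) -> 1
Full result column, 4 rows per line (P1,P2 fixed per line; P3,P4 runs 00..11 left to right):
  rows 0-3 [P1,P2=00]: 1010  = hex A
  rows 4-7 [P1,P2=01]: 1111  = hex F
  rows 8-11 [P1,P2=10]: 1101  = hex D
  rows 12-15 [P1,P2=11]: 1101  = hex D
Output column (row 0 .. row 15) = 1010111111011101
Output column grouped in 4s = 1010 1111 1101 1101 = 0xAFDD
Convert to decimal digit by digit (value = value*16 + digit):
  A -> 10
  10*16 + 15 (F) = 175
  175*16 + 13 (D) = 2813
  2813*16 + 13 (D) = 45021
Decimal = 45021

45021


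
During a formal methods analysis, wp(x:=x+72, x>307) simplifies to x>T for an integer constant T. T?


Formula: wp(x:=E, P) = P[E/x] (substitute E for x in postcondition)
Step 1: Postcondition: x>307
Step 2: Substitute x+72 for x: x+72>307
Step 3: Solve for x: x > 307-72 = 235

235


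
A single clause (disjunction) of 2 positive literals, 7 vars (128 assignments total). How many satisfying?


Step 1: Total=2^7=128
Step 2: Unsat when all 2 false: 2^5=32
Step 3: Sat=128-32=96

96


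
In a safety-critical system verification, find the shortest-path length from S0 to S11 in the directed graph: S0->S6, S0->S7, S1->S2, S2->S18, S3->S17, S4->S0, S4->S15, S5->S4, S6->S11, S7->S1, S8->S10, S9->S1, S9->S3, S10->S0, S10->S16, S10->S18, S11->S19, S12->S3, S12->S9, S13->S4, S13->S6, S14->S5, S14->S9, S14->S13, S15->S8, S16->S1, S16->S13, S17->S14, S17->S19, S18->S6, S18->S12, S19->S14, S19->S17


BFS layer-by-layer from S0:
  dist 0: {S0}
  dist 1: {S6, S7}
  dist 2: {S1, S11}
  -> S11 reached at distance 2
Shortest path length = 2

2


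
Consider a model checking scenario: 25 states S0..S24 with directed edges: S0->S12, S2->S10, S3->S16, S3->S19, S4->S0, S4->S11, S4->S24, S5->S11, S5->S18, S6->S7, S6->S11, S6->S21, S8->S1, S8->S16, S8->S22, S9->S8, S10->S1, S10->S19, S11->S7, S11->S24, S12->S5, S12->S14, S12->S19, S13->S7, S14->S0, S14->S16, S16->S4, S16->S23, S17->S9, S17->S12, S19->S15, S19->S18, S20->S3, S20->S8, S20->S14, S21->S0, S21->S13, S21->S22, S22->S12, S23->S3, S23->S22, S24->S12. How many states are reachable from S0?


BFS from S0:
  layer 0: {S0}
  layer 1: {S12}
  layer 2: {S5, S14, S19}
  layer 3: {S11, S15, S16, S18}
  layer 4: {S4, S7, S23, S24}
  layer 5: {S3, S22}
Reachable set: {S0, S3, S4, S5, S7, S11, S12, S14, S15, S16, S18, S19, S22, S23, S24}
Count = 15

15


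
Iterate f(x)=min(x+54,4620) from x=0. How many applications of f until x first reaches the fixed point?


Step 1: x=0, cap=4620, increment=54
Step 2: x grows by 54 each step until capped at 4620; fixed point is x=4620
Step 3: iterations = ceil(4620/54) = 86

86


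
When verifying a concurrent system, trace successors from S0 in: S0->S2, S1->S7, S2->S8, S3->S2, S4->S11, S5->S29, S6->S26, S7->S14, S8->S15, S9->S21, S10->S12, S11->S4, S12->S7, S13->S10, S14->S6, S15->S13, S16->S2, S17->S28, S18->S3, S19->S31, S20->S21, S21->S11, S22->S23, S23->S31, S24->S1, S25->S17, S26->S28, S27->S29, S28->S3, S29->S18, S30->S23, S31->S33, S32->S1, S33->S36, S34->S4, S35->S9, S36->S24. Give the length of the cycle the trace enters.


Trace from S0 until a state repeats:
  S0 -> S2 -> S8 -> S15 -> S13 -> S10 -> S12 -> S7 -> S14 -> S6 -> S26 -> S28 -> S3 -> S2
S2 first seen at step 1, revisited at step 13.
Cycle length = 13 - 1 = 12

12


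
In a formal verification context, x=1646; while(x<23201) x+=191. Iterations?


Step 1: x goes from 1646 toward 23201 by 191; the body runs while x<23201, so iterations = ceil((bound-start)/step)
Step 2: Distance=21555
Step 3: ceil(21555/191)=113

113


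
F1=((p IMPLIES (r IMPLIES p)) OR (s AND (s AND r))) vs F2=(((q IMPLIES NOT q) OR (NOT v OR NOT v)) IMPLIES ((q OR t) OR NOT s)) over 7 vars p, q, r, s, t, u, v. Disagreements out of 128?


F1 = ((p IMPLIES (r IMPLIES p)) OR (s AND (s AND r)))
F2 = (((q IMPLIES NOT q) OR (NOT v OR NOT v)) IMPLIES ((q OR t) OR NOT s))
Evaluate both on each of 128 rows (bits = p,q,r,s,t,u,v):
  row 0 [0000000]: F1=1 F2=1 -> 0
  row 1 [0000001]: F1=1 F2=1 -> 0
  row 2 [0000010]: F1=1 F2=1 -> 0
  row 3 [0000011]: F1=1 F2=1 -> 0
  row 4 [0000100]: F1=1 F2=1 -> 0
  (every remaining row is evaluated the same way; all 128 results are listed next)
Full result column, 8 rows per line (p,q,r,s fixed per line; t,u,v runs 000..111 left to right):
  rows 0-7 [p,q,r,s=0000]: 00000000  (ones: 0)
  rows 8-15 [p,q,r,s=0001]: 11110000  (ones: 4)
  rows 16-23 [p,q,r,s=0010]: 00000000  (ones: 0)
  rows 24-31 [p,q,r,s=0011]: 11110000  (ones: 4)
  rows 32-39 [p,q,r,s=0100]: 00000000  (ones: 0)
  rows 40-47 [p,q,r,s=0101]: 00000000  (ones: 0)
  rows 48-55 [p,q,r,s=0110]: 00000000  (ones: 0)
  rows 56-63 [p,q,r,s=0111]: 00000000  (ones: 0)
  rows 64-71 [p,q,r,s=1000]: 00000000  (ones: 0)
  rows 72-79 [p,q,r,s=1001]: 11110000  (ones: 4)
  rows 80-87 [p,q,r,s=1010]: 00000000  (ones: 0)
  rows 88-95 [p,q,r,s=1011]: 11110000  (ones: 4)
  rows 96-103 [p,q,r,s=1100]: 00000000  (ones: 0)
  rows 104-111 [p,q,r,s=1101]: 00000000  (ones: 0)
  rows 112-119 [p,q,r,s=1110]: 00000000  (ones: 0)
  rows 120-127 [p,q,r,s=1111]: 00000000  (ones: 0)
Disagreements = 0+4+0+4+0+0+0+0+0+4+0+4+0+0+0+0 = 16

16


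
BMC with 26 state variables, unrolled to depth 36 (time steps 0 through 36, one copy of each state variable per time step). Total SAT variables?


BMC unrolls to depth k, creating one copy of each state var for steps 0..k.
Step count = 36 + 1 = 37 (steps 0 through 36)
Vars per step = 26
Total = 26 * 37 = 962

962


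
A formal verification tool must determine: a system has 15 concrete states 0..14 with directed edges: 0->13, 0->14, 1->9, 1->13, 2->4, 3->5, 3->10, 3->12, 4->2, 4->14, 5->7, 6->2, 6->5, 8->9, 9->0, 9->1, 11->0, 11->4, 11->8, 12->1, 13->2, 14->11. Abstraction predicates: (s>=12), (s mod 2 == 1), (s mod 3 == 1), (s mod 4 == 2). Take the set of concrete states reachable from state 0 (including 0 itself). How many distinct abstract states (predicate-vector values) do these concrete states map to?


BFS from 0:
Concrete reachable: {0, 1, 2, 4, 8, 9, 11, 13, 14}
Abstract via predicates (s>=12), (s mod 2 == 1), (s mod 3 == 1), (s mod 4 == 2):
  (0,0,0,0) <- {0, 8}
  (0,0,0,1) <- {2}
  (0,0,1,0) <- {4}
  (0,1,0,0) <- {9, 11}
  (0,1,1,0) <- {1}
  (1,0,0,1) <- {14}
  (1,1,1,0) <- {13}
Distinct abstract states = 7

7


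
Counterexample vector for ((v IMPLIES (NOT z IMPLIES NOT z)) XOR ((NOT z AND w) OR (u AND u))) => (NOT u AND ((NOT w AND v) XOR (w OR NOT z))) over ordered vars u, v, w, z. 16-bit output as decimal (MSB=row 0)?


F1 = ((v IMPLIES (NOT z IMPLIES NOT z)) XOR ((NOT z AND w) OR (u AND u)))
F2 = (NOT u AND ((NOT w AND v) XOR (w OR NOT z)))
Counterexample to F1=>F2 is where F1=1 and F2=0.
Evaluate each row (bits = u,v,w,z, MSB first):
  row 0 [0000]: F1=1 F2=1 -> F1&~F2 -> 0
  row 1 [0001]: F1=1 F2=0 -> F1&~F2 -> 1
  row 2 [0010]: F1=0 F2=1 -> F1&~F2 -> 0
  row 3 [0011]: F1=1 F2=1 -> F1&~F2 -> 0
  row 4 [0100]: F1=1 F2=0 -> F1&~F2 -> 1
  row 5 [0101]: F1=1 F2=1 -> F1&~F2 -> 0
  row 6 [0110]: F1=0 F2=1 -> F1&~F2 -> 0
  row 7 [0111]: F1=1 F2=1 -> F1&~F2 -> 0
  row 8 [1000]: F1=0 F2=0 -> F1&~F2 -> 0
  row 9 [1001]: F1=0 F2=0 -> F1&~F2 -> 0
  row 10 [1010]: F1=0 F2=0 -> F1&~F2 -> 0
  row 11 [1011]: F1=0 F2=0 -> F1&~F2 -> 0
  row 12 [1100]: F1=0 F2=0 -> F1&~F2 -> 0
  row 13 [1101]: F1=0 F2=0 -> F1&~F2 -> 0
  row 14 [1110]: F1=0 F2=0 -> F1&~F2 -> 0
  row 15 [1111]: F1=0 F2=0 -> F1&~F2 -> 0
Full result column, 4 rows per line (u,v fixed per line; w,z runs 00..11 left to right):
  rows 0-3 [u,v=00]: 0100  = hex 4
  rows 4-7 [u,v=01]: 1000  = hex 8
  rows 8-11 [u,v=10]: 0000  = hex 0
  rows 12-15 [u,v=11]: 0000  = hex 0
Counterexample vector (row 0 .. row 15) = 0100100000000000
Output column grouped in 4s = 0100 1000 0000 0000 = 0x4800
Convert to decimal digit by digit (value = value*16 + digit):
  4 -> 4
  4*16 + 8 = 72
  72*16 + 0 = 1152
  1152*16 + 0 = 18432
Decimal = 18432

18432


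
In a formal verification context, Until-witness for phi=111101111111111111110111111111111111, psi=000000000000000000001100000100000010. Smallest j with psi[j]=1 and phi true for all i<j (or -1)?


(phi U psi) at 0: need smallest j with psi[j]=1 and phi[i]=1 for all i in [0,j).
Scan from step 0:
  step 0: phi=1, psi=0 -> continue
  step 1: phi=1, psi=0 -> continue
  step 2: phi=1, psi=0 -> continue
  step 3: phi=1, psi=0 -> continue
  step 4: phi=0 -> phi-prefix broken from here
  step 20: psi=1 but phi already failed -> not a witness
  step 21: psi=1 but phi already failed -> not a witness
  step 27: psi=1 but phi already failed -> not a witness
  step 34: psi=1 but phi already failed -> not a witness
  end of trace: no witness -> -1
Witness step = -1

-1


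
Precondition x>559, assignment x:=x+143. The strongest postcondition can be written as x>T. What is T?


Formula: sp(P, x:=E) = exists old_x. (x = E[old_x/x]) AND P[old_x/x] (old_x is the value of x before the assignment; eliminate old_x by solving x = E[old_x/x] for old_x)
Step 1: Precondition P: x>559, i.e. old_x > 559
Step 2: Assignment gives x = old_x + 143, so old_x = x - 143
Step 3: Substitute into P: x - 143 > 559
Step 4: Simplify: x > 559+143 = 702

702


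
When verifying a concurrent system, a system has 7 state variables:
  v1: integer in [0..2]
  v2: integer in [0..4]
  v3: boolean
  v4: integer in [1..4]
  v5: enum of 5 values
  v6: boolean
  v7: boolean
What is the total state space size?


State space = product of domain sizes of all variables.
Domain sizes:
  v1 (integer in [0..2]): 3
  v2 (integer in [0..4]): 5
  v3 (boolean): 2
  v4 (integer in [1..4]): 4
  v5 (enum of 5 values): 5
  v6 (boolean): 2
  v7 (boolean): 2
Product = 3 * 5 * 2 * 4 * 5 * 2 * 2 = 2400

2400


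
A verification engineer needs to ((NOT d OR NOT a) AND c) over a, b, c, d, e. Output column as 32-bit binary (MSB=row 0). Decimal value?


Formula: ((NOT d OR NOT a) AND c) over a, b, c, d, e (32 rows)
Evaluate each row (bits = a,b,c,d,e, MSB first):
  row 0 [00000]: ((NOT 0 OR NOT 0) AND 0) -> 0
  row 1 [00001]: ((NOT 0 OR NOT 0) AND 0) -> 0
  row 2 [00010]: ((NOT 1 OR NOT 0) AND 0) -> 0
  row 3 [00011]: ((NOT 1 OR NOT 0) AND 0) -> 0
  row 4 [00100]: ((NOT 0 OR NOT 0) AND 1) -> 1
  row 5 [00101]: ((NOT 0 OR NOT 0) AND 1) -> 1
  row 6 [00110]: ((NOT 1 OR NOT 0) AND 1) -> 1
  row 7 [00111]: ((NOT 1 OR NOT 0) AND 1) -> 1
  row 8 [01000]: ((NOT 0 OR NOT 0) AND 0) -> 0
  row 9 [01001]: ((NOT 0 OR NOT 0) AND 0) -> 0
  row 10 [01010]: ((NOT 1 OR NOT 0) AND 0) -> 0
  row 11 [01011]: ((NOT 1 OR NOT 0) AND 0) -> 0
  row 12 [01100]: ((NOT 0 OR NOT 0) AND 1) -> 1
  row 13 [01101]: ((NOT 0 OR NOT 0) AND 1) -> 1
  row 14 [01110]: ((NOT 1 OR NOT 0) AND 1) -> 1
  row 15 [01111]: ((NOT 1 OR NOT 0) AND 1) -> 1
  row 16 [10000]: ((NOT 0 OR NOT 1) AND 0) -> 0
  row 17 [10001]: ((NOT 0 OR NOT 1) AND 0) -> 0
  row 18 [10010]: ((NOT 1 OR NOT 1) AND 0) -> 0
  row 19 [10011]: ((NOT 1 OR NOT 1) AND 0) -> 0
  row 20 [10100]: ((NOT 0 OR NOT 1) AND 1) -> 1
  row 21 [10101]: ((NOT 0 OR NOT 1) AND 1) -> 1
  row 22 [10110]: ((NOT 1 OR NOT 1) AND 1) -> 0
  row 23 [10111]: ((NOT 1 OR NOT 1) AND 1) -> 0
  row 24 [11000]: ((NOT 0 OR NOT 1) AND 0) -> 0
  row 25 [11001]: ((NOT 0 OR NOT 1) AND 0) -> 0
  row 26 [11010]: ((NOT 1 OR NOT 1) AND 0) -> 0
  row 27 [11011]: ((NOT 1 OR NOT 1) AND 0) -> 0
  row 28 [11100]: ((NOT 0 OR NOT 1) AND 1) -> 1
  row 29 [11101]: ((NOT 0 OR NOT 1) AND 1) -> 1
  row 30 [11110]: ((NOT 1 OR NOT 1) AND 1) -> 0
  row 31 [11111]: ((NOT 1 OR NOT 1) AND 1) -> 0
Full result column, 4 rows per line (a,b,c fixed per line; d,e runs 00..11 left to right):
  rows 0-3 [a,b,c=000]: 0000  = hex 0
  rows 4-7 [a,b,c=001]: 1111  = hex F
  rows 8-11 [a,b,c=010]: 0000  = hex 0
  rows 12-15 [a,b,c=011]: 1111  = hex F
  rows 16-19 [a,b,c=100]: 0000  = hex 0
  rows 20-23 [a,b,c=101]: 1100  = hex C
  rows 24-27 [a,b,c=110]: 0000  = hex 0
  rows 28-31 [a,b,c=111]: 1100  = hex C
Output column (row 0 .. row 31) = 00001111000011110000110000001100
Output column grouped in 4s = 0000 1111 0000 1111 0000 1100 0000 1100 = 0x0F0F0C0C
Convert to decimal digit by digit (value = value*16 + digit):
  0 -> 0
  0*16 + 15 (F) = 15
  15*16 + 0 = 240
  240*16 + 15 (F) = 3855
  3855*16 + 0 = 61680
  61680*16 + 12 (C) = 986892
  986892*16 + 0 = 15790272
  15790272*16 + 12 (C) = 252644364
Decimal = 252644364

252644364


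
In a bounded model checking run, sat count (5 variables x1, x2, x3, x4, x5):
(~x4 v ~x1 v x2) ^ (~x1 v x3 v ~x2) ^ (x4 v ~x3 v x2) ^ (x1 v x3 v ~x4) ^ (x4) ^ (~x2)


CNF with 6 clauses over 5 vars (32 assignments).
An assignment satisfies CNF iff every clause has >=1 true literal.
Check each row (bits = x1,x2,x3,x4,x5; clause T/F shown):
  row 0 [00000]: clauses=TTTTFT -> 0
  row 1 [00001]: clauses=TTTTFT -> 0
  row 2 [00010]: clauses=TTTFTT -> 0
  row 3 [00011]: clauses=TTTFTT -> 0
  row 4 [00100]: clauses=TTFTFT -> 0
  row 5 [00101]: clauses=TTFTFT -> 0
  row 6 [00110]: clauses=TTTTTT -> 1
  row 7 [00111]: clauses=TTTTTT -> 1
  row 8 [01000]: clauses=TTTTFF -> 0
  row 9 [01001]: clauses=TTTTFF -> 0
  row 10 [01010]: clauses=TTTFTF -> 0
  row 11 [01011]: clauses=TTTFTF -> 0
  row 12 [01100]: clauses=TTTTFF -> 0
  row 13 [01101]: clauses=TTTTFF -> 0
  row 14 [01110]: clauses=TTTTTF -> 0
  row 15 [01111]: clauses=TTTTTF -> 0
  row 16 [10000]: clauses=TTTTFT -> 0
  row 17 [10001]: clauses=TTTTFT -> 0
  row 18 [10010]: clauses=FTTTTT -> 0
  row 19 [10011]: clauses=FTTTTT -> 0
  row 20 [10100]: clauses=TTFTFT -> 0
  row 21 [10101]: clauses=TTFTFT -> 0
  row 22 [10110]: clauses=FTTTTT -> 0
  row 23 [10111]: clauses=FTTTTT -> 0
  row 24 [11000]: clauses=TFTTFF -> 0
  row 25 [11001]: clauses=TFTTFF -> 0
  row 26 [11010]: clauses=TFTTTF -> 0
  row 27 [11011]: clauses=TFTTTF -> 0
  row 28 [11100]: clauses=TTTTFF -> 0
  row 29 [11101]: clauses=TTTTFF -> 0
  row 30 [11110]: clauses=TTTTTF -> 0
  row 31 [11111]: clauses=TTTTTF -> 0
Full result column, 8 rows per line (x1,x2 fixed per line; x3,x4,x5 runs 000..111 left to right):
  rows 0-7 [x1,x2=00]: 00000011  (ones: 2)
  rows 8-15 [x1,x2=01]: 00000000  (ones: 0)
  rows 16-23 [x1,x2=10]: 00000000  (ones: 0)
  rows 24-31 [x1,x2=11]: 00000000  (ones: 0)
Satisfying assignments = 2+0+0+0 = 2

2


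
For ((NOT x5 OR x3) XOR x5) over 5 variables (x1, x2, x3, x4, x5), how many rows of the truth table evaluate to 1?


Formula: ((NOT x5 OR x3) XOR x5) over 5 vars (32 rows)
Evaluate each row (x1, x2, x3, x4, x5 as bits, MSB first):
  row 0 [00000]: ((NOT 0 OR 0) XOR 0) -> 1
  row 1 [00001]: ((NOT 1 OR 0) XOR 1) -> 1
  row 2 [00010]: ((NOT 0 OR 0) XOR 0) -> 1
  row 3 [00011]: ((NOT 1 OR 0) XOR 1) -> 1
  row 4 [00100]: ((NOT 0 OR 1) XOR 0) -> 1
  row 5 [00101]: ((NOT 1 OR 1) XOR 1) -> 0
  row 6 [00110]: ((NOT 0 OR 1) XOR 0) -> 1
  row 7 [00111]: ((NOT 1 OR 1) XOR 1) -> 0
  row 8 [01000]: ((NOT 0 OR 0) XOR 0) -> 1
  row 9 [01001]: ((NOT 1 OR 0) XOR 1) -> 1
  row 10 [01010]: ((NOT 0 OR 0) XOR 0) -> 1
  row 11 [01011]: ((NOT 1 OR 0) XOR 1) -> 1
  row 12 [01100]: ((NOT 0 OR 1) XOR 0) -> 1
  row 13 [01101]: ((NOT 1 OR 1) XOR 1) -> 0
  row 14 [01110]: ((NOT 0 OR 1) XOR 0) -> 1
  row 15 [01111]: ((NOT 1 OR 1) XOR 1) -> 0
  row 16 [10000]: ((NOT 0 OR 0) XOR 0) -> 1
  row 17 [10001]: ((NOT 1 OR 0) XOR 1) -> 1
  row 18 [10010]: ((NOT 0 OR 0) XOR 0) -> 1
  row 19 [10011]: ((NOT 1 OR 0) XOR 1) -> 1
  row 20 [10100]: ((NOT 0 OR 1) XOR 0) -> 1
  row 21 [10101]: ((NOT 1 OR 1) XOR 1) -> 0
  row 22 [10110]: ((NOT 0 OR 1) XOR 0) -> 1
  row 23 [10111]: ((NOT 1 OR 1) XOR 1) -> 0
  row 24 [11000]: ((NOT 0 OR 0) XOR 0) -> 1
  row 25 [11001]: ((NOT 1 OR 0) XOR 1) -> 1
  row 26 [11010]: ((NOT 0 OR 0) XOR 0) -> 1
  row 27 [11011]: ((NOT 1 OR 0) XOR 1) -> 1
  row 28 [11100]: ((NOT 0 OR 1) XOR 0) -> 1
  row 29 [11101]: ((NOT 1 OR 1) XOR 1) -> 0
  row 30 [11110]: ((NOT 0 OR 1) XOR 0) -> 1
  row 31 [11111]: ((NOT 1 OR 1) XOR 1) -> 0
Full result column, 8 rows per line (x1,x2 fixed per line; x3,x4,x5 runs 000..111 left to right):
  rows 0-7 [x1,x2=00]: 11111010  (ones: 6)
  rows 8-15 [x1,x2=01]: 11111010  (ones: 6)
  rows 16-23 [x1,x2=10]: 11111010  (ones: 6)
  rows 24-31 [x1,x2=11]: 11111010  (ones: 6)
Count of 1-rows = 6+6+6+6 = 24

24


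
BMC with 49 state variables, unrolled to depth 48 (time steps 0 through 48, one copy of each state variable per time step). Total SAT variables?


BMC unrolls to depth k, creating one copy of each state var for steps 0..k.
Step count = 48 + 1 = 49 (steps 0 through 48)
Vars per step = 49
Total = 49 * 49 = 2401

2401


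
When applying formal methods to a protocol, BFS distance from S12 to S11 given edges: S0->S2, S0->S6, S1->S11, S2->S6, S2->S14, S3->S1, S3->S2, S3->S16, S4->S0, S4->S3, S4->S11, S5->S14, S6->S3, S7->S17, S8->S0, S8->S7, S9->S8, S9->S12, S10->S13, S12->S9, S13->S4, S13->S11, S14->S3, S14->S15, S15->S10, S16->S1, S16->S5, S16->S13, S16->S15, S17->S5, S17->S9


BFS layer-by-layer from S12:
  dist 0: {S12}
  dist 1: {S9}
  dist 2: {S8}
  dist 3: {S0, S7}
  dist 4: {S2, S6, S17}
  dist 5: {S3, S5, S14}
  dist 6: {S1, S15, S16}
  dist 7: {S10, S11, S13}
  -> S11 reached at distance 7
Shortest path length = 7

7


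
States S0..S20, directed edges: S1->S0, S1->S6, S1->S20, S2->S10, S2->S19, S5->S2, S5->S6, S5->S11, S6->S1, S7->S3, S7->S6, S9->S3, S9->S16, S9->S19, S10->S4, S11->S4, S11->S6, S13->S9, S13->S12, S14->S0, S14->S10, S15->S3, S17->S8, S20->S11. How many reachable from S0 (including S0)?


BFS from S0:
  layer 0: {S0}
Reachable set: {S0}
Count = 1

1


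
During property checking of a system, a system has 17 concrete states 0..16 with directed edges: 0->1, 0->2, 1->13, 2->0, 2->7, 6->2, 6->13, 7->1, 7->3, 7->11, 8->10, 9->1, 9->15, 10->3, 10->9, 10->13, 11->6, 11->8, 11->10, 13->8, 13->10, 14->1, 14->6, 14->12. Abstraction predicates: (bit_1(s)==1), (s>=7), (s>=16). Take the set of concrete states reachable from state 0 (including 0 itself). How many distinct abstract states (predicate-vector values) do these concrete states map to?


BFS from 0:
Concrete reachable: {0, 1, 2, 3, 6, 7, 8, 9, 10, 11, 13, 15}
Abstract via predicates (bit_1(s)==1), (s>=7), (s>=16):
  (0,0,0) <- {0, 1}
  (0,1,0) <- {8, 9, 13}
  (1,0,0) <- {2, 3, 6}
  (1,1,0) <- {7, 10, 11, 15}
Distinct abstract states = 4

4


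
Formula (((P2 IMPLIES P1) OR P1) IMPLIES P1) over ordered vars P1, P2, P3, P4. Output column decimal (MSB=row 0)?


Formula: (((P2 IMPLIES P1) OR P1) IMPLIES P1) over P1, P2, P3, P4 (16 rows)
Evaluate each row (bits = P1,P2,P3,P4, MSB first):
  row 0 [0000]: (((0 IMPLIES 0) OR 0) IMPLIES 0) -> 0
  row 1 [0001]: (((0 IMPLIES 0) OR 0) IMPLIES 0) -> 0
  row 2 [0010]: (((0 IMPLIES 0) OR 0) IMPLIES 0) -> 0
  row 3 [0011]: (((0 IMPLIES 0) OR 0) IMPLIES 0) -> 0
  row 4 [0100]: (((1 IMPLIES 0) OR 0) IMPLIES 0) -> 1
  row 5 [0101]: (((1 IMPLIES 0) OR 0) IMPLIES 0) -> 1
  row 6 [0110]: (((1 IMPLIES 0) OR 0) IMPLIES 0) -> 1
  row 7 [0111]: (((1 IMPLIES 0) OR 0) IMPLIES 0) -> 1
  row 8 [1000]: (((0 IMPLIES 1) OR 1) IMPLIES 1) -> 1
  row 9 [1001]: (((0 IMPLIES 1) OR 1) IMPLIES 1) -> 1
  row 10 [1010]: (((0 IMPLIES 1) OR 1) IMPLIES 1) -> 1
  row 11 [1011]: (((0 IMPLIES 1) OR 1) IMPLIES 1) -> 1
  row 12 [1100]: (((1 IMPLIES 1) OR 1) IMPLIES 1) -> 1
  row 13 [1101]: (((1 IMPLIES 1) OR 1) IMPLIES 1) -> 1
  row 14 [1110]: (((1 IMPLIES 1) OR 1) IMPLIES 1) -> 1
  row 15 [1111]: (((1 IMPLIES 1) OR 1) IMPLIES 1) -> 1
Full result column, 4 rows per line (P1,P2 fixed per line; P3,P4 runs 00..11 left to right):
  rows 0-3 [P1,P2=00]: 0000  = hex 0
  rows 4-7 [P1,P2=01]: 1111  = hex F
  rows 8-11 [P1,P2=10]: 1111  = hex F
  rows 12-15 [P1,P2=11]: 1111  = hex F
Output column (row 0 .. row 15) = 0000111111111111
Output column grouped in 4s = 0000 1111 1111 1111 = 0x0FFF
Convert to decimal digit by digit (value = value*16 + digit):
  0 -> 0
  0*16 + 15 (F) = 15
  15*16 + 15 (F) = 255
  255*16 + 15 (F) = 4095
Decimal = 4095

4095


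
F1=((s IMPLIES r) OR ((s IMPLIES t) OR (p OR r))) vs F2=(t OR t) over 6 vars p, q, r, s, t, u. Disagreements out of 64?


F1 = ((s IMPLIES r) OR ((s IMPLIES t) OR (p OR r)))
F2 = (t OR t)
Evaluate both on each of 64 rows (bits = p,q,r,s,t,u):
  row 0 [000000]: F1=1 F2=0 (differ) -> 1
  row 1 [000001]: F1=1 F2=0 (differ) -> 1
  row 2 [000010]: F1=1 F2=1 -> 0
  row 3 [000011]: F1=1 F2=1 -> 0
  row 4 [000100]: F1=0 F2=0 -> 0
  (every remaining row is evaluated the same way; all 64 results are listed next)
Full result column, 8 rows per line (p,q,r fixed per line; s,t,u runs 000..111 left to right):
  rows 0-7 [p,q,r=000]: 11000000  (ones: 2)
  rows 8-15 [p,q,r=001]: 11001100  (ones: 4)
  rows 16-23 [p,q,r=010]: 11000000  (ones: 2)
  rows 24-31 [p,q,r=011]: 11001100  (ones: 4)
  rows 32-39 [p,q,r=100]: 11001100  (ones: 4)
  rows 40-47 [p,q,r=101]: 11001100  (ones: 4)
  rows 48-55 [p,q,r=110]: 11001100  (ones: 4)
  rows 56-63 [p,q,r=111]: 11001100  (ones: 4)
Disagreements = 2+4+2+4+4+4+4+4 = 28

28


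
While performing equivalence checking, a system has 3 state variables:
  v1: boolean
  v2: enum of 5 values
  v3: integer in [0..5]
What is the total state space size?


State space = product of domain sizes of all variables.
Domain sizes:
  v1 (boolean): 2
  v2 (enum of 5 values): 5
  v3 (integer in [0..5]): 6
Product = 2 * 5 * 6 = 60

60


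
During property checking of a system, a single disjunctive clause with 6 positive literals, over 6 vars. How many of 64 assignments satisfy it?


Step 1: Total=2^6=64
Step 2: Unsat when all 6 false: 2^0=1
Step 3: Sat=64-1=63

63


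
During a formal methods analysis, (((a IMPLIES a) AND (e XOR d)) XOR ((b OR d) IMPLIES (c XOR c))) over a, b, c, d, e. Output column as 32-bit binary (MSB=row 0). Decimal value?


Formula: (((a IMPLIES a) AND (e XOR d)) XOR ((b OR d) IMPLIES (c XOR c))) over a, b, c, d, e (32 rows)
Evaluate each row (bits = a,b,c,d,e, MSB first):
  row 0 [00000]: (((0 IMPLIES 0) AND (0 XOR 0)) XOR ((0 OR 0) IMPLIES (0 XOR 0))) -> 1
  row 1 [00001]: (((0 IMPLIES 0) AND (1 XOR 0)) XOR ((0 OR 0) IMPLIES (0 XOR 0))) -> 0
  row 2 [00010]: (((0 IMPLIES 0) AND (0 XOR 1)) XOR ((0 OR 1) IMPLIES (0 XOR 0))) -> 1
  row 3 [00011]: (((0 IMPLIES 0) AND (1 XOR 1)) XOR ((0 OR 1) IMPLIES (0 XOR 0))) -> 0
  row 4 [00100]: (((0 IMPLIES 0) AND (0 XOR 0)) XOR ((0 OR 0) IMPLIES (1 XOR 1))) -> 1
  row 5 [00101]: (((0 IMPLIES 0) AND (1 XOR 0)) XOR ((0 OR 0) IMPLIES (1 XOR 1))) -> 0
  row 6 [00110]: (((0 IMPLIES 0) AND (0 XOR 1)) XOR ((0 OR 1) IMPLIES (1 XOR 1))) -> 1
  row 7 [00111]: (((0 IMPLIES 0) AND (1 XOR 1)) XOR ((0 OR 1) IMPLIES (1 XOR 1))) -> 0
  row 8 [01000]: (((0 IMPLIES 0) AND (0 XOR 0)) XOR ((1 OR 0) IMPLIES (0 XOR 0))) -> 0
  row 9 [01001]: (((0 IMPLIES 0) AND (1 XOR 0)) XOR ((1 OR 0) IMPLIES (0 XOR 0))) -> 1
  row 10 [01010]: (((0 IMPLIES 0) AND (0 XOR 1)) XOR ((1 OR 1) IMPLIES (0 XOR 0))) -> 1
  row 11 [01011]: (((0 IMPLIES 0) AND (1 XOR 1)) XOR ((1 OR 1) IMPLIES (0 XOR 0))) -> 0
  row 12 [01100]: (((0 IMPLIES 0) AND (0 XOR 0)) XOR ((1 OR 0) IMPLIES (1 XOR 1))) -> 0
  row 13 [01101]: (((0 IMPLIES 0) AND (1 XOR 0)) XOR ((1 OR 0) IMPLIES (1 XOR 1))) -> 1
  row 14 [01110]: (((0 IMPLIES 0) AND (0 XOR 1)) XOR ((1 OR 1) IMPLIES (1 XOR 1))) -> 1
  row 15 [01111]: (((0 IMPLIES 0) AND (1 XOR 1)) XOR ((1 OR 1) IMPLIES (1 XOR 1))) -> 0
  row 16 [10000]: (((1 IMPLIES 1) AND (0 XOR 0)) XOR ((0 OR 0) IMPLIES (0 XOR 0))) -> 1
  row 17 [10001]: (((1 IMPLIES 1) AND (1 XOR 0)) XOR ((0 OR 0) IMPLIES (0 XOR 0))) -> 0
  row 18 [10010]: (((1 IMPLIES 1) AND (0 XOR 1)) XOR ((0 OR 1) IMPLIES (0 XOR 0))) -> 1
  row 19 [10011]: (((1 IMPLIES 1) AND (1 XOR 1)) XOR ((0 OR 1) IMPLIES (0 XOR 0))) -> 0
  row 20 [10100]: (((1 IMPLIES 1) AND (0 XOR 0)) XOR ((0 OR 0) IMPLIES (1 XOR 1))) -> 1
  row 21 [10101]: (((1 IMPLIES 1) AND (1 XOR 0)) XOR ((0 OR 0) IMPLIES (1 XOR 1))) -> 0
  row 22 [10110]: (((1 IMPLIES 1) AND (0 XOR 1)) XOR ((0 OR 1) IMPLIES (1 XOR 1))) -> 1
  row 23 [10111]: (((1 IMPLIES 1) AND (1 XOR 1)) XOR ((0 OR 1) IMPLIES (1 XOR 1))) -> 0
  row 24 [11000]: (((1 IMPLIES 1) AND (0 XOR 0)) XOR ((1 OR 0) IMPLIES (0 XOR 0))) -> 0
  row 25 [11001]: (((1 IMPLIES 1) AND (1 XOR 0)) XOR ((1 OR 0) IMPLIES (0 XOR 0))) -> 1
  row 26 [11010]: (((1 IMPLIES 1) AND (0 XOR 1)) XOR ((1 OR 1) IMPLIES (0 XOR 0))) -> 1
  row 27 [11011]: (((1 IMPLIES 1) AND (1 XOR 1)) XOR ((1 OR 1) IMPLIES (0 XOR 0))) -> 0
  row 28 [11100]: (((1 IMPLIES 1) AND (0 XOR 0)) XOR ((1 OR 0) IMPLIES (1 XOR 1))) -> 0
  row 29 [11101]: (((1 IMPLIES 1) AND (1 XOR 0)) XOR ((1 OR 0) IMPLIES (1 XOR 1))) -> 1
  row 30 [11110]: (((1 IMPLIES 1) AND (0 XOR 1)) XOR ((1 OR 1) IMPLIES (1 XOR 1))) -> 1
  row 31 [11111]: (((1 IMPLIES 1) AND (1 XOR 1)) XOR ((1 OR 1) IMPLIES (1 XOR 1))) -> 0
Full result column, 4 rows per line (a,b,c fixed per line; d,e runs 00..11 left to right):
  rows 0-3 [a,b,c=000]: 1010  = hex A
  rows 4-7 [a,b,c=001]: 1010  = hex A
  rows 8-11 [a,b,c=010]: 0110  = hex 6
  rows 12-15 [a,b,c=011]: 0110  = hex 6
  rows 16-19 [a,b,c=100]: 1010  = hex A
  rows 20-23 [a,b,c=101]: 1010  = hex A
  rows 24-27 [a,b,c=110]: 0110  = hex 6
  rows 28-31 [a,b,c=111]: 0110  = hex 6
Output column (row 0 .. row 31) = 10101010011001101010101001100110
Output column grouped in 4s = 1010 1010 0110 0110 1010 1010 0110 0110 = 0xAA66AA66
Convert to decimal digit by digit (value = value*16 + digit):
  A -> 10
  10*16 + 10 (A) = 170
  170*16 + 6 = 2726
  2726*16 + 6 = 43622
  43622*16 + 10 (A) = 697962
  697962*16 + 10 (A) = 11167402
  11167402*16 + 6 = 178678438
  178678438*16 + 6 = 2858855014
Decimal = 2858855014

2858855014


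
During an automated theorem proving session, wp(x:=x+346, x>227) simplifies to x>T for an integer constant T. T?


Formula: wp(x:=E, P) = P[E/x] (substitute E for x in postcondition)
Step 1: Postcondition: x>227
Step 2: Substitute x+346 for x: x+346>227
Step 3: Solve for x: x > 227-346 = -119

-119


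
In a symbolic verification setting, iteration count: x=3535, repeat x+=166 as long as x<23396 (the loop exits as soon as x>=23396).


Step 1: x goes from 3535 toward 23396 by 166; the body runs while x<23396, so iterations = ceil((bound-start)/step)
Step 2: Distance=19861
Step 3: ceil(19861/166)=120

120


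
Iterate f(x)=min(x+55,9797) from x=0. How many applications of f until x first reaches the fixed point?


Step 1: x=0, cap=9797, increment=55
Step 2: x grows by 55 each step until capped at 9797; fixed point is x=9797
Step 3: iterations = ceil(9797/55) = 179

179


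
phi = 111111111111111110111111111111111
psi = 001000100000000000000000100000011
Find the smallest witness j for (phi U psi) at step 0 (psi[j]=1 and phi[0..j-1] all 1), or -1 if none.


(phi U psi) at 0: need smallest j with psi[j]=1 and phi[i]=1 for all i in [0,j).
Scan from step 0:
  step 0: phi=1, psi=0 -> continue
  step 1: phi=1, psi=0 -> continue
  step 2: psi=1 and phi held for [0,2) -> witness found
Witness step = 2

2
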